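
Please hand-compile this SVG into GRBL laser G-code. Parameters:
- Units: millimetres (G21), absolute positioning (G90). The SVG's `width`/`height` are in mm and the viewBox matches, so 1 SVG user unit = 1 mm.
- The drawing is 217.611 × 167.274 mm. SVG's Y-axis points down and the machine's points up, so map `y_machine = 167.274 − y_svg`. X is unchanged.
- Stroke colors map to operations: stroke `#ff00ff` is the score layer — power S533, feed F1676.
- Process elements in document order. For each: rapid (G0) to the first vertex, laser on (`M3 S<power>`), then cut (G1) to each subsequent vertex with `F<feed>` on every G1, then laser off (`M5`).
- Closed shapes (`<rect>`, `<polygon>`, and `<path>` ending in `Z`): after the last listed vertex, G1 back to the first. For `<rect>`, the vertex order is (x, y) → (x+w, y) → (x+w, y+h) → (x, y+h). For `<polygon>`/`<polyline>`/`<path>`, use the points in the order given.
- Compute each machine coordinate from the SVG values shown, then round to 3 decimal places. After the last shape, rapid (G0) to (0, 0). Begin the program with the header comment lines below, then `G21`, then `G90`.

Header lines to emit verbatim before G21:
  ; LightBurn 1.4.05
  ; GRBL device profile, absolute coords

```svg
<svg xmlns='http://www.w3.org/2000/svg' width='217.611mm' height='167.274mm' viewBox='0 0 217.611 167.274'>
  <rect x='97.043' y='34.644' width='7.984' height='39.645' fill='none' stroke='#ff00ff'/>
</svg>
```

; LightBurn 1.4.05
; GRBL device profile, absolute coords
G21
G90
G0 X97.043 Y132.630
M3 S533
G1 X105.027 Y132.630 F1676
G1 X105.027 Y92.985 F1676
G1 X97.043 Y92.985 F1676
G1 X97.043 Y132.630 F1676
M5
G0 X0.000 Y0.000

1 u = 1 mm; y_m = 167.274 − y.

[1] `<rect>` rectangle, #ff00ff→score S533 F1676: (97.043,132.630) → (105.027,132.630) → (105.027,92.985) → (97.043,92.985) → (97.043,132.630) (closed)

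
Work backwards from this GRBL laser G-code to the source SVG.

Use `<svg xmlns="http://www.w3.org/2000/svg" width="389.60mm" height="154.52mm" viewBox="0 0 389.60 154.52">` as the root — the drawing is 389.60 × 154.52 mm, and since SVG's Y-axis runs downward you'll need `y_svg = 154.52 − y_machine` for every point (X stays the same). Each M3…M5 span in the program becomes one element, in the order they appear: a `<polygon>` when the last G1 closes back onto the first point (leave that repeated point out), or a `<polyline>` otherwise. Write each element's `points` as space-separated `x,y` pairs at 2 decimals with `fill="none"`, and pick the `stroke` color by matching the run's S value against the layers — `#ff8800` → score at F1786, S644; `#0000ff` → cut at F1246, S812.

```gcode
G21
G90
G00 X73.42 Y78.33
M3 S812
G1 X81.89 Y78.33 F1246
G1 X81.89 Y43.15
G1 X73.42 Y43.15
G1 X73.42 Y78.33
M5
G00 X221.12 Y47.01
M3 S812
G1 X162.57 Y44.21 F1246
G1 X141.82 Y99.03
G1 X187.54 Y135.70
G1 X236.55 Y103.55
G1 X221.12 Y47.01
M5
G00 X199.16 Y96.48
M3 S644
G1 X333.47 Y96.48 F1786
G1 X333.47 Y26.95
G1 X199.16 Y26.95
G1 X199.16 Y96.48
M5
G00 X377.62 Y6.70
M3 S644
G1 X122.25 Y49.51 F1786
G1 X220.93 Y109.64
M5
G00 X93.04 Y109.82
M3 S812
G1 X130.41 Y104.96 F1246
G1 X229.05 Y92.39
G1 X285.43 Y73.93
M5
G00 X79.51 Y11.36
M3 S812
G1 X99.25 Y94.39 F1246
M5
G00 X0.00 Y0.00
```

<svg xmlns="http://www.w3.org/2000/svg" width="389.60mm" height="154.52mm" viewBox="0 0 389.60 154.52">
  <polygon points="73.42,76.19 81.89,76.19 81.89,111.37 73.42,111.37" fill="none" stroke="#0000ff"/>
  <polygon points="221.12,107.51 162.57,110.31 141.82,55.49 187.54,18.82 236.55,50.97" fill="none" stroke="#0000ff"/>
  <polygon points="199.16,58.04 333.47,58.04 333.47,127.57 199.16,127.57" fill="none" stroke="#ff8800"/>
  <polyline points="377.62,147.82 122.25,105.01 220.93,44.88" fill="none" stroke="#ff8800"/>
  <polyline points="93.04,44.70 130.41,49.56 229.05,62.13 285.43,80.59" fill="none" stroke="#0000ff"/>
  <polyline points="79.51,143.16 99.25,60.13" fill="none" stroke="#0000ff"/>
</svg>

Machine Y-up, SVG Y-down with viewBox height 154.52, so y_svg = 154.52 − y_machine; X carries over.

Run 1: the run's S812 means `#0000ff` (cut). The run returns to its start, so emit a `<polygon>` with points (Y-flipped): 73.42,76.19 81.89,76.19 81.89,111.37 73.42,111.37.

Run 2: the run's S812 means `#0000ff` (cut). The run returns to its start, so emit a `<polygon>` with points (Y-flipped): 221.12,107.51 162.57,110.31 141.82,55.49 187.54,18.82 236.55,50.97.

Run 3: the run's S644 means `#ff8800` (score). The run returns to its start, so emit a `<polygon>` with points (Y-flipped): 199.16,58.04 333.47,58.04 333.47,127.57 199.16,127.57.

Run 4: S644 ⇒ score layer `#ff8800`. The run is open, so emit a `<polyline>` with points (Y-flipped): 377.62,147.82 122.25,105.01 220.93,44.88.

Run 5: power S812 maps to stroke `#0000ff` (cut). The run is open, so emit a `<polyline>` with points (Y-flipped): 93.04,44.70 130.41,49.56 229.05,62.13 285.43,80.59.

Run 6: the run's S812 means `#0000ff` (cut). The run is open, so emit a `<polyline>` with points (Y-flipped): 79.51,143.16 99.25,60.13.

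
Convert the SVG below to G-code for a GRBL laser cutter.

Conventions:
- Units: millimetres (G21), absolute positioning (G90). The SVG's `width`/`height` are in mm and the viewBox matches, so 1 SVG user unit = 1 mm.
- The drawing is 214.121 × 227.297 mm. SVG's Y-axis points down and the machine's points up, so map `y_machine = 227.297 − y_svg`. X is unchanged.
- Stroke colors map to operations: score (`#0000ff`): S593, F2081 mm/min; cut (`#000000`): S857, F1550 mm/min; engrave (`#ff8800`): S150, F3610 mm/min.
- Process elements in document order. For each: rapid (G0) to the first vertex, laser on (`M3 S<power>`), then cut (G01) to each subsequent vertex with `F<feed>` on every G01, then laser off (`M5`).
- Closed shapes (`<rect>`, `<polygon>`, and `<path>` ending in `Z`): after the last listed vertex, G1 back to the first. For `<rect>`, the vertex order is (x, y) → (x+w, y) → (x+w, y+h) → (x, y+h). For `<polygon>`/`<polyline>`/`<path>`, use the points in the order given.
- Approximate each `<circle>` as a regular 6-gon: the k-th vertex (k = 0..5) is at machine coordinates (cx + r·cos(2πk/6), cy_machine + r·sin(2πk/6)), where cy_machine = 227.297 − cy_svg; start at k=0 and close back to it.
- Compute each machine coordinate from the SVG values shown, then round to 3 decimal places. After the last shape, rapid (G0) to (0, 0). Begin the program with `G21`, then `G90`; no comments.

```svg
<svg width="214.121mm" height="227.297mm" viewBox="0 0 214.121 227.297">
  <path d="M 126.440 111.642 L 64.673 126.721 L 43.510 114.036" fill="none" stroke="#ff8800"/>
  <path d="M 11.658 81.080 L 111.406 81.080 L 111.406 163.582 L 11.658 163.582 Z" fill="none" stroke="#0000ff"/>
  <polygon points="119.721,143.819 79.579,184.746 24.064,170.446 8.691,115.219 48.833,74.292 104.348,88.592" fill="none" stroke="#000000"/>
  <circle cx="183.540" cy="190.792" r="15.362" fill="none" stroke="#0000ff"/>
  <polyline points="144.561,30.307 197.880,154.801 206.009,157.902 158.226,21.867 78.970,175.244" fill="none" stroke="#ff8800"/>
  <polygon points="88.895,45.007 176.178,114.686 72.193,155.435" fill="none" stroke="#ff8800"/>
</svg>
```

1 u = 1 mm; y_m = 227.297 − y.

[1] `<path>` open polyline, #ff8800→engrave S150 F3610: (126.440,115.655) → (64.673,100.576) → (43.510,113.261)

[2] `<path>` rectangle, #0000ff→score S593 F2081: (11.658,146.217) → (111.406,146.217) → (111.406,63.715) → (11.658,63.715) → (11.658,146.217) (closed)

[3] `<polygon>` regular polygon, #000000→cut S857 F1550: (119.721,83.478) → (79.579,42.551) → (24.064,56.851) → (8.691,112.078) → (48.833,153.005) → (104.348,138.705) → (119.721,83.478) (closed)

[4] `<circle>` circle, #0000ff→score S593 F2081: (198.902,36.505) → (191.221,49.809) → (175.859,49.809) → (168.178,36.505) → (175.859,23.201) → (191.221,23.201) → (198.902,36.505) (closed)

[5] `<polyline>` open polyline, #ff8800→engrave S150 F3610: (144.561,196.990) → (197.880,72.496) → (206.009,69.395) → (158.226,205.430) → (78.970,52.053)

[6] `<polygon>` regular polygon, #ff8800→engrave S150 F3610: (88.895,182.290) → (176.178,112.611) → (72.193,71.862) → (88.895,182.290) (closed)

G21
G90
G0 X126.440 Y115.655
M3 S150
G01 X64.673 Y100.576 F3610
G01 X43.510 Y113.261 F3610
M5
G0 X11.658 Y146.217
M3 S593
G01 X111.406 Y146.217 F2081
G01 X111.406 Y63.715 F2081
G01 X11.658 Y63.715 F2081
G01 X11.658 Y146.217 F2081
M5
G0 X119.721 Y83.478
M3 S857
G01 X79.579 Y42.551 F1550
G01 X24.064 Y56.851 F1550
G01 X8.691 Y112.078 F1550
G01 X48.833 Y153.005 F1550
G01 X104.348 Y138.705 F1550
G01 X119.721 Y83.478 F1550
M5
G0 X198.902 Y36.505
M3 S593
G01 X191.221 Y49.809 F2081
G01 X175.859 Y49.809 F2081
G01 X168.178 Y36.505 F2081
G01 X175.859 Y23.201 F2081
G01 X191.221 Y23.201 F2081
G01 X198.902 Y36.505 F2081
M5
G0 X144.561 Y196.990
M3 S150
G01 X197.880 Y72.496 F3610
G01 X206.009 Y69.395 F3610
G01 X158.226 Y205.430 F3610
G01 X78.970 Y52.053 F3610
M5
G0 X88.895 Y182.290
M3 S150
G01 X176.178 Y112.611 F3610
G01 X72.193 Y71.862 F3610
G01 X88.895 Y182.290 F3610
M5
G0 X0.000 Y0.000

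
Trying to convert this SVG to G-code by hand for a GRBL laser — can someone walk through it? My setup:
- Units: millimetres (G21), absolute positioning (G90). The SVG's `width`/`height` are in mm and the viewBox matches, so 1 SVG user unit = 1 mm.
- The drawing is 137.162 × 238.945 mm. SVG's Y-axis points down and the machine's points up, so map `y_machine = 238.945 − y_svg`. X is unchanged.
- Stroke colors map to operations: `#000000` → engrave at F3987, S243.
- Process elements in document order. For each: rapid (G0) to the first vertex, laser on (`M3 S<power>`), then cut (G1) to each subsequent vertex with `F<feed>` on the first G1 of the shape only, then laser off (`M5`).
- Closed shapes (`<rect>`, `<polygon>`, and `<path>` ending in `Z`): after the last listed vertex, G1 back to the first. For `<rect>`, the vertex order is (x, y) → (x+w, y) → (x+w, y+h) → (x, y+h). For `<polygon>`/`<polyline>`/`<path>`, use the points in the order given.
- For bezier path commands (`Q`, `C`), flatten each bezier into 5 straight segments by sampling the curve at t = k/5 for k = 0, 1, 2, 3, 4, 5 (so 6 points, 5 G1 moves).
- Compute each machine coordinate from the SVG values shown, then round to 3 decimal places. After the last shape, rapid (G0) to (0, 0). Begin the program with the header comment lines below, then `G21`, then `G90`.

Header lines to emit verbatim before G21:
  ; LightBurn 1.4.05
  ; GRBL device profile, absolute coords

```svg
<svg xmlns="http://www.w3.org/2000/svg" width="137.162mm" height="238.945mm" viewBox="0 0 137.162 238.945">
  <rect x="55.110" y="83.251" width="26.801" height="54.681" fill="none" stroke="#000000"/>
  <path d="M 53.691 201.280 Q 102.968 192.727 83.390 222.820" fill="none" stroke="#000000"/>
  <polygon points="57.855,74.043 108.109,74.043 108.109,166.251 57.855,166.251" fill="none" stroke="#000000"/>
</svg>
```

Since the viewBox matches the mm dimensions, user units are millimetres directly. The only transform is the Y-flip y_m = 238.945 − y_svg.

Shape 1 is a rectangle drawn with `<rect>`. Its stroke #000000 means engrave at S243, F3987. After flipping Y the toolpath is (55.110,155.694) → (81.911,155.694) → (81.911,101.013) → (55.110,101.013) → (55.110,155.694), returning to the start.

Shape 2 is a quadratic bezier drawn with `<path>`. Its stroke #000000 means engrave at S243, F3987. After flipping Y the toolpath is (53.691,37.665) → (70.648,39.540) → (82.096,38.324) → (88.036,34.016) → (88.467,26.616) → (83.390,16.125).

Shape 3 is a rectangle drawn with `<polygon>`. Its stroke #000000 means engrave at S243, F3987. After flipping Y the toolpath is (57.855,164.902) → (108.109,164.902) → (108.109,72.694) → (57.855,72.694) → (57.855,164.902), returning to the start.

; LightBurn 1.4.05
; GRBL device profile, absolute coords
G21
G90
G0 X55.110 Y155.694
M3 S243
G1 X81.911 Y155.694 F3987
G1 X81.911 Y101.013
G1 X55.110 Y101.013
G1 X55.110 Y155.694
M5
G0 X53.691 Y37.665
M3 S243
G1 X70.648 Y39.540 F3987
G1 X82.096 Y38.324
G1 X88.036 Y34.016
G1 X88.467 Y26.616
G1 X83.390 Y16.125
M5
G0 X57.855 Y164.902
M3 S243
G1 X108.109 Y164.902 F3987
G1 X108.109 Y72.694
G1 X57.855 Y72.694
G1 X57.855 Y164.902
M5
G0 X0.000 Y0.000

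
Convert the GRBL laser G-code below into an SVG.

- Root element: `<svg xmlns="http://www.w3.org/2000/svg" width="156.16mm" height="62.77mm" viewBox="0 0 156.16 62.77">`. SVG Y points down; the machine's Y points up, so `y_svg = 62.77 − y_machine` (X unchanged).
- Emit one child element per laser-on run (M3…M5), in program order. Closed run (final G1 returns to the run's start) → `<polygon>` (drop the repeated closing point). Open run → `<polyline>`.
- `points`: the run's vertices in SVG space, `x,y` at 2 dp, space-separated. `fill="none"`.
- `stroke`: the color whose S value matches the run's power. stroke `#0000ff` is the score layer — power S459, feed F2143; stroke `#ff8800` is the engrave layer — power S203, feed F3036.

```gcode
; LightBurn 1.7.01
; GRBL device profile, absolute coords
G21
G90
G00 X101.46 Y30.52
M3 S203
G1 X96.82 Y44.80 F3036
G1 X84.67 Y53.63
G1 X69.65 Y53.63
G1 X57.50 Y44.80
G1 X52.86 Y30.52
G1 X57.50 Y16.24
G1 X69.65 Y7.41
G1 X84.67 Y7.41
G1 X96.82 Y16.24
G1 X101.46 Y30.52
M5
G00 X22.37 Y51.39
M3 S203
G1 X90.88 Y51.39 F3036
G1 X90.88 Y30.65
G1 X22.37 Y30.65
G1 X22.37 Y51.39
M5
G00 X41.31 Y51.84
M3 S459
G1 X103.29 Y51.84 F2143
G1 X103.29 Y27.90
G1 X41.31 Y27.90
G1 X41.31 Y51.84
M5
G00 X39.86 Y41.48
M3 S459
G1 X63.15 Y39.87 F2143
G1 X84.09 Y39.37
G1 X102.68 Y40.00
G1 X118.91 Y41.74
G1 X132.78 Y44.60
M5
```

Each laser-on run becomes one SVG element. Flip Y back into SVG space with y_svg = 62.77 − y_machine.

Run 1: power S203 maps to stroke `#ff8800` (engrave). The run returns to its start, so emit a `<polygon>` with points (Y-flipped): 101.46,32.25 96.82,17.97 84.67,9.14 69.65,9.14 57.50,17.97 52.86,32.25 57.50,46.53 69.65,55.36 84.67,55.36 96.82,46.53.

Run 2: S203 ⇒ engrave layer `#ff8800`. The run returns to its start, so emit a `<polygon>` with points (Y-flipped): 22.37,11.38 90.88,11.38 90.88,32.12 22.37,32.12.

Run 3: power S459 maps to stroke `#0000ff` (score). The run returns to its start, so emit a `<polygon>` with points (Y-flipped): 41.31,10.93 103.29,10.93 103.29,34.87 41.31,34.87.

Run 4: the run's S459 means `#0000ff` (score). The run is open, so emit a `<polyline>` with points (Y-flipped): 39.86,21.29 63.15,22.90 84.09,23.40 102.68,22.77 118.91,21.03 132.78,18.17.

<svg xmlns="http://www.w3.org/2000/svg" width="156.16mm" height="62.77mm" viewBox="0 0 156.16 62.77">
  <polygon points="101.46,32.25 96.82,17.97 84.67,9.14 69.65,9.14 57.50,17.97 52.86,32.25 57.50,46.53 69.65,55.36 84.67,55.36 96.82,46.53" fill="none" stroke="#ff8800"/>
  <polygon points="22.37,11.38 90.88,11.38 90.88,32.12 22.37,32.12" fill="none" stroke="#ff8800"/>
  <polygon points="41.31,10.93 103.29,10.93 103.29,34.87 41.31,34.87" fill="none" stroke="#0000ff"/>
  <polyline points="39.86,21.29 63.15,22.90 84.09,23.40 102.68,22.77 118.91,21.03 132.78,18.17" fill="none" stroke="#0000ff"/>
</svg>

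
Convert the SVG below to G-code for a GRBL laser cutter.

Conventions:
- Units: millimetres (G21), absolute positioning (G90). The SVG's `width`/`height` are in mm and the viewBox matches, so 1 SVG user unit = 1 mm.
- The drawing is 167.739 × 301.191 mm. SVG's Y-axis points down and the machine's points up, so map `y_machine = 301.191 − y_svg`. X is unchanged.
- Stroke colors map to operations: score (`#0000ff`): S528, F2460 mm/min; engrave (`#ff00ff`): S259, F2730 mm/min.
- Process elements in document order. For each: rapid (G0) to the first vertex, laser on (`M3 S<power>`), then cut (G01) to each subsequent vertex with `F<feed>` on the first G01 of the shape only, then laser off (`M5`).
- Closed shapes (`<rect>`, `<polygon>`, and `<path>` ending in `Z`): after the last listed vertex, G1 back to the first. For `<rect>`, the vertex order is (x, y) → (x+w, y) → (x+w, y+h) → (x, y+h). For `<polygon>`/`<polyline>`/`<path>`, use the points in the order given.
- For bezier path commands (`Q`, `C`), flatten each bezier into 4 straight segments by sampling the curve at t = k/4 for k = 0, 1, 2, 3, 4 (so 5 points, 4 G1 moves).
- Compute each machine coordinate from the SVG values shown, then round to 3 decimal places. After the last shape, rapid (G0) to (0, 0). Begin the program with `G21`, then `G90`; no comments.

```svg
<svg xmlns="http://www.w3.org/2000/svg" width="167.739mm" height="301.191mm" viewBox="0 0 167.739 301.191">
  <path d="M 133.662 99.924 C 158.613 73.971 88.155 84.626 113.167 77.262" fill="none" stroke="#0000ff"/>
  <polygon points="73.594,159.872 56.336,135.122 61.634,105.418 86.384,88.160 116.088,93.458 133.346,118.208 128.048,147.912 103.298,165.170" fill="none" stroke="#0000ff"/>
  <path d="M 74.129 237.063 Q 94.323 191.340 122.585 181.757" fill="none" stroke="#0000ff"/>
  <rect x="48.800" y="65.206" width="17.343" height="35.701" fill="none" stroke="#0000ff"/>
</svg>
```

Since the viewBox matches the mm dimensions, user units are millimetres directly. The only transform is the Y-flip y_m = 301.191 − y_svg.

Shape 1 is a cubic bezier drawn with `<path>`. Its stroke #0000ff means score at S528, F2460. After flipping Y the toolpath is (133.662,201.267) → (137.469,214.721) → (123.392,219.569) → (109.326,220.931) → (113.167,223.929).

Shape 2 is a regular polygon drawn with `<polygon>`. Its stroke #0000ff means score at S528, F2460. After flipping Y the toolpath is (73.594,141.319) → (56.336,166.069) → (61.634,195.773) → (86.384,213.031) → (116.088,207.733) → (133.346,182.983) → (128.048,153.279) → (103.298,136.021) → (73.594,141.319), returning to the start.

Shape 3 is a quadratic bezier drawn with `<path>`. Its stroke #0000ff means score at S528, F2460. After flipping Y the toolpath is (74.129,64.128) → (84.730,84.731) → (96.340,100.816) → (108.958,112.384) → (122.585,119.434).

Shape 4 is a rectangle drawn with `<rect>`. Its stroke #0000ff means score at S528, F2460. After flipping Y the toolpath is (48.800,235.985) → (66.143,235.985) → (66.143,200.284) → (48.800,200.284) → (48.800,235.985), returning to the start.

G21
G90
G0 X133.662 Y201.267
M3 S528
G01 X137.469 Y214.721 F2460
G01 X123.392 Y219.569
G01 X109.326 Y220.931
G01 X113.167 Y223.929
M5
G0 X73.594 Y141.319
M3 S528
G01 X56.336 Y166.069 F2460
G01 X61.634 Y195.773
G01 X86.384 Y213.031
G01 X116.088 Y207.733
G01 X133.346 Y182.983
G01 X128.048 Y153.279
G01 X103.298 Y136.021
G01 X73.594 Y141.319
M5
G0 X74.129 Y64.128
M3 S528
G01 X84.730 Y84.731 F2460
G01 X96.340 Y100.816
G01 X108.958 Y112.384
G01 X122.585 Y119.434
M5
G0 X48.800 Y235.985
M3 S528
G01 X66.143 Y235.985 F2460
G01 X66.143 Y200.284
G01 X48.800 Y200.284
G01 X48.800 Y235.985
M5
G0 X0.000 Y0.000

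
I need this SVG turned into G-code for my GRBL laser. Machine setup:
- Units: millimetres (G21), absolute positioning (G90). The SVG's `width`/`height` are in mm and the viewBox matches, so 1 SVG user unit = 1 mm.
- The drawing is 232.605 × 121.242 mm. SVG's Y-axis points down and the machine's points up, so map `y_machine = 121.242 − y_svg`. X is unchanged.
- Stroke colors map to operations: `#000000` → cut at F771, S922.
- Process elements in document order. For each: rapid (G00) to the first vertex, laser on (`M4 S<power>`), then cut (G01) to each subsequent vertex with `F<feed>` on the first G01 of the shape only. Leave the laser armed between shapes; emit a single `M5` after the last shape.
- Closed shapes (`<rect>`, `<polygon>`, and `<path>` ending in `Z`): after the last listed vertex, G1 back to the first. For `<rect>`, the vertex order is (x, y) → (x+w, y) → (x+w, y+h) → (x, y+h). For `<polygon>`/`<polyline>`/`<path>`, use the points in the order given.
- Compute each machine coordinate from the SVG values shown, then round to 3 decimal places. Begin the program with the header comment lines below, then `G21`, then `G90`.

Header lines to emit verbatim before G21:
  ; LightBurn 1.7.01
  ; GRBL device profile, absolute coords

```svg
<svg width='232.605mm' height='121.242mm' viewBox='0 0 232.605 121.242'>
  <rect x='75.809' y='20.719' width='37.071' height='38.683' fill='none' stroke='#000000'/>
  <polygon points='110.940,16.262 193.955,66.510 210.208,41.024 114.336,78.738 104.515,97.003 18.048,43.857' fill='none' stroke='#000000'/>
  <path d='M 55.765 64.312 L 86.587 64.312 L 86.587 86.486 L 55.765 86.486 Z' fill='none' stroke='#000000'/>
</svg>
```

; LightBurn 1.7.01
; GRBL device profile, absolute coords
G21
G90
G00 X75.809 Y100.523
M4 S922
G01 X112.880 Y100.523 F771
G01 X112.880 Y61.840
G01 X75.809 Y61.840
G01 X75.809 Y100.523
G00 X110.940 Y104.980
M4 S922
G01 X193.955 Y54.732 F771
G01 X210.208 Y80.218
G01 X114.336 Y42.504
G01 X104.515 Y24.239
G01 X18.048 Y77.385
G01 X110.940 Y104.980
G00 X55.765 Y56.930
M4 S922
G01 X86.587 Y56.930 F771
G01 X86.587 Y34.756
G01 X55.765 Y34.756
G01 X55.765 Y56.930
M5

1 u = 1 mm; y_m = 121.242 − y.

[1] `<rect>` rectangle, #000000→cut S922 F771: (75.809,100.523) → (112.880,100.523) → (112.880,61.840) → (75.809,61.840) → (75.809,100.523) (closed)

[2] `<polygon>` closed polygon, #000000→cut S922 F771: (110.940,104.980) → (193.955,54.732) → (210.208,80.218) → (114.336,42.504) → (104.515,24.239) → (18.048,77.385) → (110.940,104.980) (closed)

[3] `<path>` rectangle, #000000→cut S922 F771: (55.765,56.930) → (86.587,56.930) → (86.587,34.756) → (55.765,34.756) → (55.765,56.930) (closed)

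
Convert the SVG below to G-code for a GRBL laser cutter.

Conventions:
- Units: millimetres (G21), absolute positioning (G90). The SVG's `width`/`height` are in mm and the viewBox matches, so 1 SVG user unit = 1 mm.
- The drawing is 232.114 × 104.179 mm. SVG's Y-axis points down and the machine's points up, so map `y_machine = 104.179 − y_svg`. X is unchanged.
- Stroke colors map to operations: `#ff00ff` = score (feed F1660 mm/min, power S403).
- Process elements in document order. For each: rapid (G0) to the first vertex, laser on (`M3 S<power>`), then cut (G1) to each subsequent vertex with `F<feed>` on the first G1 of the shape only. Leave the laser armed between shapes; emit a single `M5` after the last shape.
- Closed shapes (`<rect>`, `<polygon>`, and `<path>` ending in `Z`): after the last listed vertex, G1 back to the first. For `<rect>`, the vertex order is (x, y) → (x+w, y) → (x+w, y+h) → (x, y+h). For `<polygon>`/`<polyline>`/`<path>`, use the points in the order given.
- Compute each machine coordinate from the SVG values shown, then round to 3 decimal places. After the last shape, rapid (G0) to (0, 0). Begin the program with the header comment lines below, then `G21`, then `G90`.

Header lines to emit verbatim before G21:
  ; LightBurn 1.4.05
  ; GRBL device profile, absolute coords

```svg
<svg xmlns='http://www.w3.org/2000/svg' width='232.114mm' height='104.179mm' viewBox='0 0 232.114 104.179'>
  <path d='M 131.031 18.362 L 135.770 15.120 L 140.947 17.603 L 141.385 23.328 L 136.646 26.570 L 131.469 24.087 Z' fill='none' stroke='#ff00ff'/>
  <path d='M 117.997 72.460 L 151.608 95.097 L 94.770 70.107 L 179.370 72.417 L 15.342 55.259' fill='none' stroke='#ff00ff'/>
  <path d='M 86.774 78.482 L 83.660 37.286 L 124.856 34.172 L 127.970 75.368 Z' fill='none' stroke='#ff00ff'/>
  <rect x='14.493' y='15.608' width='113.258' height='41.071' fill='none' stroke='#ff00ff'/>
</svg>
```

; LightBurn 1.4.05
; GRBL device profile, absolute coords
G21
G90
G0 X131.031 Y85.817
M3 S403
G1 X135.770 Y89.059 F1660
G1 X140.947 Y86.576
G1 X141.385 Y80.851
G1 X136.646 Y77.609
G1 X131.469 Y80.092
G1 X131.031 Y85.817
G0 X117.997 Y31.719
M3 S403
G1 X151.608 Y9.082 F1660
G1 X94.770 Y34.072
G1 X179.370 Y31.762
G1 X15.342 Y48.920
G0 X86.774 Y25.697
M3 S403
G1 X83.660 Y66.893 F1660
G1 X124.856 Y70.007
G1 X127.970 Y28.811
G1 X86.774 Y25.697
G0 X14.493 Y88.571
M3 S403
G1 X127.751 Y88.571 F1660
G1 X127.751 Y47.500
G1 X14.493 Y47.500
G1 X14.493 Y88.571
M5
G0 X0.000 Y0.000

Since the viewBox matches the mm dimensions, user units are millimetres directly. The only transform is the Y-flip y_m = 104.179 − y_svg.

Shape 1 is a regular polygon drawn with `<path>`. Its stroke #ff00ff means score at S403, F1660. After flipping Y the toolpath is (131.031,85.817) → (135.770,89.059) → (140.947,86.576) → (141.385,80.851) → (136.646,77.609) → (131.469,80.092) → (131.031,85.817), returning to the start.

Shape 2 is a open polyline drawn with `<path>`. Its stroke #ff00ff means score at S403, F1660. After flipping Y the toolpath is (117.997,31.719) → (151.608,9.082) → (94.770,34.072) → (179.370,31.762) → (15.342,48.920).

Shape 3 is a regular polygon drawn with `<path>`. Its stroke #ff00ff means score at S403, F1660. After flipping Y the toolpath is (86.774,25.697) → (83.660,66.893) → (124.856,70.007) → (127.970,28.811) → (86.774,25.697), returning to the start.

Shape 4 is a rectangle drawn with `<rect>`. Its stroke #ff00ff means score at S403, F1660. After flipping Y the toolpath is (14.493,88.571) → (127.751,88.571) → (127.751,47.500) → (14.493,47.500) → (14.493,88.571), returning to the start.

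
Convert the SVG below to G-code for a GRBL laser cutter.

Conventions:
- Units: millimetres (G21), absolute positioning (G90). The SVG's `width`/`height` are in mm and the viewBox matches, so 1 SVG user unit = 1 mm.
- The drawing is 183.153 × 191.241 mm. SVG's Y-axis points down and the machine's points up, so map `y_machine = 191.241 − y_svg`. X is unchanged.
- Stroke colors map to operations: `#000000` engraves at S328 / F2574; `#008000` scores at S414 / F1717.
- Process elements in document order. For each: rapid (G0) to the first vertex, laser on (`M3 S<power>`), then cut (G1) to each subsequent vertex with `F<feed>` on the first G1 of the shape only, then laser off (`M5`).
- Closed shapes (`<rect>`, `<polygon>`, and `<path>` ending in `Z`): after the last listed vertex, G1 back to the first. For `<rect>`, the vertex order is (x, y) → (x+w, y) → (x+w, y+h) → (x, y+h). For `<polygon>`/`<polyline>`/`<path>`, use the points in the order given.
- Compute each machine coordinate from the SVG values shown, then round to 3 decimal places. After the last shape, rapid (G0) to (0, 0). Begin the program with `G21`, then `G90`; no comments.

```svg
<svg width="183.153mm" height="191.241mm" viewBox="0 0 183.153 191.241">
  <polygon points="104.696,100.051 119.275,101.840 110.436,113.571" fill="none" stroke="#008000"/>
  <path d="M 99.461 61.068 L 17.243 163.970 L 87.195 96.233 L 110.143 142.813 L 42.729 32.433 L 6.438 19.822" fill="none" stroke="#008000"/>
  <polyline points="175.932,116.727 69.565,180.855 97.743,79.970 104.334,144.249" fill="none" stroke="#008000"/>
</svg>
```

G21
G90
G0 X104.696 Y91.190
M3 S414
G1 X119.275 Y89.401 F1717
G1 X110.436 Y77.670
G1 X104.696 Y91.190
M5
G0 X99.461 Y130.173
M3 S414
G1 X17.243 Y27.271 F1717
G1 X87.195 Y95.008
G1 X110.143 Y48.428
G1 X42.729 Y158.808
G1 X6.438 Y171.419
M5
G0 X175.932 Y74.514
M3 S414
G1 X69.565 Y10.386 F1717
G1 X97.743 Y111.271
G1 X104.334 Y46.992
M5
G0 X0.000 Y0.000

viewBox `0 0 183.153 191.241` with mm width/height → 1 unit = 1 mm. Flip: y_m = 191.241 − y_svg.

**Shape 1** — `<polygon>` regular polygon, stroke `#008000` → score (S414, F1717). Machine vertices: (104.696,91.190) → (119.275,89.401) → (110.436,77.670) → (104.696,91.190). Closed: final G1 returns to the first vertex.

**Shape 2** — `<path>` open polyline, stroke `#008000` → score (S414, F1717). Machine vertices: (99.461,130.173) → (17.243,27.271) → (87.195,95.008) → (110.143,48.428) → (42.729,158.808) → (6.438,171.419). Open path.

**Shape 3** — `<polyline>` open polyline, stroke `#008000` → score (S414, F1717). Machine vertices: (175.932,74.514) → (69.565,10.386) → (97.743,111.271) → (104.334,46.992). Open path.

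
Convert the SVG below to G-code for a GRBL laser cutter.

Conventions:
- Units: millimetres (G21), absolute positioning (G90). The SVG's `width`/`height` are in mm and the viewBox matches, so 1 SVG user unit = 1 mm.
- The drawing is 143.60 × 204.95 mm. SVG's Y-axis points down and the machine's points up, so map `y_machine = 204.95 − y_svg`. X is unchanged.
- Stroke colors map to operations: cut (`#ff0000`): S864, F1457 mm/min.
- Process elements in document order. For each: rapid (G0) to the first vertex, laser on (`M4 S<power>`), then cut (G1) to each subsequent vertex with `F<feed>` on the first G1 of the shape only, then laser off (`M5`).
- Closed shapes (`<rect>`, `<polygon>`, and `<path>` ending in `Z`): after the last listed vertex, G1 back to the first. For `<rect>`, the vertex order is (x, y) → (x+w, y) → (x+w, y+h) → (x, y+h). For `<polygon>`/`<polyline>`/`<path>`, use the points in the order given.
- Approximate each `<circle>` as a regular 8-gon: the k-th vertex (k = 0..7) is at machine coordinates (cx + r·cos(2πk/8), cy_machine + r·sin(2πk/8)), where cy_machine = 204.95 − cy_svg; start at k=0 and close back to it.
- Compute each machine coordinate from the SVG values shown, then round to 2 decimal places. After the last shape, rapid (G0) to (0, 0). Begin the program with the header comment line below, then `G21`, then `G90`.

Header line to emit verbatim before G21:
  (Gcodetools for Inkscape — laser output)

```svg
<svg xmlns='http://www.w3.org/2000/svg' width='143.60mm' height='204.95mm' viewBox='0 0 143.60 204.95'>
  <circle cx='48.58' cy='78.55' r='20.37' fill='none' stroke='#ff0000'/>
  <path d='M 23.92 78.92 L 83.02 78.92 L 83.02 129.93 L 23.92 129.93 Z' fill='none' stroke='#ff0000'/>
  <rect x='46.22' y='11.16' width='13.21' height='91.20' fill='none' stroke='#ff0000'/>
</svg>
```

(Gcodetools for Inkscape — laser output)
G21
G90
G0 X68.95 Y126.40
M4 S864
G1 X62.98 Y140.80 F1457
G1 X48.58 Y146.77
G1 X34.18 Y140.80
G1 X28.21 Y126.40
G1 X34.18 Y112.00
G1 X48.58 Y106.03
G1 X62.98 Y112.00
G1 X68.95 Y126.40
M5
G0 X23.92 Y126.03
M4 S864
G1 X83.02 Y126.03 F1457
G1 X83.02 Y75.02
G1 X23.92 Y75.02
G1 X23.92 Y126.03
M5
G0 X46.22 Y193.79
M4 S864
G1 X59.43 Y193.79 F1457
G1 X59.43 Y102.59
G1 X46.22 Y102.59
G1 X46.22 Y193.79
M5
G0 X0.00 Y0.00

viewBox `0 0 143.60 204.95` with mm width/height → 1 unit = 1 mm. Flip: y_m = 204.95 − y_svg.

**Shape 1** — `<circle>` circle, stroke `#ff0000` → cut (S864, F1457). Machine vertices: (68.95,126.40) → (62.98,140.80) → (48.58,146.77) → (34.18,140.80) → (28.21,126.40) → (34.18,112.00) → (48.58,106.03) → (62.98,112.00) → (68.95,126.40). Closed: final G1 returns to the first vertex.

**Shape 2** — `<path>` rectangle, stroke `#ff0000` → cut (S864, F1457). Machine vertices: (23.92,126.03) → (83.02,126.03) → (83.02,75.02) → (23.92,75.02) → (23.92,126.03). Closed: final G1 returns to the first vertex.

**Shape 3** — `<rect>` rectangle, stroke `#ff0000` → cut (S864, F1457). Machine vertices: (46.22,193.79) → (59.43,193.79) → (59.43,102.59) → (46.22,102.59) → (46.22,193.79). Closed: final G1 returns to the first vertex.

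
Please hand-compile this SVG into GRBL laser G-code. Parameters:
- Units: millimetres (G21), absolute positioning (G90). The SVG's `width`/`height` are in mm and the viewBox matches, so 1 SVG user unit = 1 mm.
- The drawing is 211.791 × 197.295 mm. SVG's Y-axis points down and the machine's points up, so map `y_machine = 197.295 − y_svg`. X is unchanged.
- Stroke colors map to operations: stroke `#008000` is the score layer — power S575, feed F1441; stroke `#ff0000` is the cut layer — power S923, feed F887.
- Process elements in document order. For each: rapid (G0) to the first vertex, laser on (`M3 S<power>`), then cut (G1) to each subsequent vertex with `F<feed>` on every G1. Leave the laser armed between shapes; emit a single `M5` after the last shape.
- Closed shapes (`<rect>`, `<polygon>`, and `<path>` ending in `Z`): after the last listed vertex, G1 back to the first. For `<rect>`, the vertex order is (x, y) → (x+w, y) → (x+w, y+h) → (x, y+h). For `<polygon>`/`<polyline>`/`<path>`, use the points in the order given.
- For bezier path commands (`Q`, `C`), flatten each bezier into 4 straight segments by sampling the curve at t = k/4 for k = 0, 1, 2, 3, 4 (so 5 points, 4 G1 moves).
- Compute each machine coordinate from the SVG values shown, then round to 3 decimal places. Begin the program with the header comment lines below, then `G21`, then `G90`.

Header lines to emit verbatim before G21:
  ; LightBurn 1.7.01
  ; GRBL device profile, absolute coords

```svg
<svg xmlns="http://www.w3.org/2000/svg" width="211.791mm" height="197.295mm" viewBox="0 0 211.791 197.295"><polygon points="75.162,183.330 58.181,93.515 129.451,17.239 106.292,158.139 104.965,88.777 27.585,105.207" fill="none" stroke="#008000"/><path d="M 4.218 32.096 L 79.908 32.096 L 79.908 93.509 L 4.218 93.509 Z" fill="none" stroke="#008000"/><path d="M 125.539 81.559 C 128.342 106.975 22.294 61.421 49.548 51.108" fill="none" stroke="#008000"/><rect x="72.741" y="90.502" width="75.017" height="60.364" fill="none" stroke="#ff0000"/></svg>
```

1 u = 1 mm; y_m = 197.295 − y.

[1] `<polygon>` closed polygon, #008000→score S575 F1441: (75.162,13.965) → (58.181,103.780) → (129.451,180.056) → (106.292,39.156) → (104.965,108.518) → (27.585,92.088) → (75.162,13.965) (closed)

[2] `<path>` rectangle, #008000→score S575 F1441: (4.218,165.199) → (79.908,165.199) → (79.908,103.786) → (4.218,103.786) → (4.218,165.199) (closed)

[3] `<path>` cubic bezier, #008000→score S575 F1441: (125.539,115.736) → (111.015,108.321) → (78.374,117.563) → (50.318,133.504) → (49.548,146.187)

[4] `<rect>` rectangle, #ff0000→cut S923 F887: (72.741,106.793) → (147.758,106.793) → (147.758,46.429) → (72.741,46.429) → (72.741,106.793) (closed)

; LightBurn 1.7.01
; GRBL device profile, absolute coords
G21
G90
G0 X75.162 Y13.965
M3 S575
G1 X58.181 Y103.780 F1441
G1 X129.451 Y180.056 F1441
G1 X106.292 Y39.156 F1441
G1 X104.965 Y108.518 F1441
G1 X27.585 Y92.088 F1441
G1 X75.162 Y13.965 F1441
G0 X4.218 Y165.199
M3 S575
G1 X79.908 Y165.199 F1441
G1 X79.908 Y103.786 F1441
G1 X4.218 Y103.786 F1441
G1 X4.218 Y165.199 F1441
G0 X125.539 Y115.736
M3 S575
G1 X111.015 Y108.321 F1441
G1 X78.374 Y117.563 F1441
G1 X50.318 Y133.504 F1441
G1 X49.548 Y146.187 F1441
G0 X72.741 Y106.793
M3 S923
G1 X147.758 Y106.793 F887
G1 X147.758 Y46.429 F887
G1 X72.741 Y46.429 F887
G1 X72.741 Y106.793 F887
M5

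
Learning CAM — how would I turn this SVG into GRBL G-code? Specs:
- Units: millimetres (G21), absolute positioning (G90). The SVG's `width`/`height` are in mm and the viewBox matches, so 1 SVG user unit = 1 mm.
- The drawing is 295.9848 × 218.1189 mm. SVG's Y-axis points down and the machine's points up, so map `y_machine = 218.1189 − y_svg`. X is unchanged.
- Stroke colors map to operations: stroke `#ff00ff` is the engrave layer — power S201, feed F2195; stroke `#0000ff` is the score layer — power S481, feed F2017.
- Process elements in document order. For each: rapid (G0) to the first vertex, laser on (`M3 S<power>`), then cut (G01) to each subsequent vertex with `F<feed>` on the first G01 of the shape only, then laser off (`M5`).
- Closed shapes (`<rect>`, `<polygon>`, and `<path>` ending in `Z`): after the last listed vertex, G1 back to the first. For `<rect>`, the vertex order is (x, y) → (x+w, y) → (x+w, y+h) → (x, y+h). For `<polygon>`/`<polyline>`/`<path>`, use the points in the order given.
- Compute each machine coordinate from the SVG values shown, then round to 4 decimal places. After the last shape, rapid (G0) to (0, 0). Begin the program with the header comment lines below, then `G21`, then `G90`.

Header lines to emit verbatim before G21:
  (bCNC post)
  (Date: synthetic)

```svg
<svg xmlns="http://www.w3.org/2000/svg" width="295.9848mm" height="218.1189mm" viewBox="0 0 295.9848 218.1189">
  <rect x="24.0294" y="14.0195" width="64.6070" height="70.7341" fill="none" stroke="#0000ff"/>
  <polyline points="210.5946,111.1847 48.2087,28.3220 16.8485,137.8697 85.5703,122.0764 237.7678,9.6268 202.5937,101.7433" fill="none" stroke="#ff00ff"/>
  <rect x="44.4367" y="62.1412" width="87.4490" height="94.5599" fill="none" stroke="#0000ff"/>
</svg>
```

Since the viewBox matches the mm dimensions, user units are millimetres directly. The only transform is the Y-flip y_m = 218.1189 − y_svg.

Shape 1 is a rectangle drawn with `<rect>`. Its stroke #0000ff means score at S481, F2017. After flipping Y the toolpath is (24.0294,204.0994) → (88.6364,204.0994) → (88.6364,133.3653) → (24.0294,133.3653) → (24.0294,204.0994), returning to the start.

Shape 2 is a open polyline drawn with `<polyline>`. Its stroke #ff00ff means engrave at S201, F2195. After flipping Y the toolpath is (210.5946,106.9342) → (48.2087,189.7969) → (16.8485,80.2492) → (85.5703,96.0425) → (237.7678,208.4921) → (202.5937,116.3756).

Shape 3 is a rectangle drawn with `<rect>`. Its stroke #0000ff means score at S481, F2017. After flipping Y the toolpath is (44.4367,155.9777) → (131.8857,155.9777) → (131.8857,61.4178) → (44.4367,61.4178) → (44.4367,155.9777), returning to the start.

(bCNC post)
(Date: synthetic)
G21
G90
G0 X24.0294 Y204.0994
M3 S481
G01 X88.6364 Y204.0994 F2017
G01 X88.6364 Y133.3653
G01 X24.0294 Y133.3653
G01 X24.0294 Y204.0994
M5
G0 X210.5946 Y106.9342
M3 S201
G01 X48.2087 Y189.7969 F2195
G01 X16.8485 Y80.2492
G01 X85.5703 Y96.0425
G01 X237.7678 Y208.4921
G01 X202.5937 Y116.3756
M5
G0 X44.4367 Y155.9777
M3 S481
G01 X131.8857 Y155.9777 F2017
G01 X131.8857 Y61.4178
G01 X44.4367 Y61.4178
G01 X44.4367 Y155.9777
M5
G0 X0.0000 Y0.0000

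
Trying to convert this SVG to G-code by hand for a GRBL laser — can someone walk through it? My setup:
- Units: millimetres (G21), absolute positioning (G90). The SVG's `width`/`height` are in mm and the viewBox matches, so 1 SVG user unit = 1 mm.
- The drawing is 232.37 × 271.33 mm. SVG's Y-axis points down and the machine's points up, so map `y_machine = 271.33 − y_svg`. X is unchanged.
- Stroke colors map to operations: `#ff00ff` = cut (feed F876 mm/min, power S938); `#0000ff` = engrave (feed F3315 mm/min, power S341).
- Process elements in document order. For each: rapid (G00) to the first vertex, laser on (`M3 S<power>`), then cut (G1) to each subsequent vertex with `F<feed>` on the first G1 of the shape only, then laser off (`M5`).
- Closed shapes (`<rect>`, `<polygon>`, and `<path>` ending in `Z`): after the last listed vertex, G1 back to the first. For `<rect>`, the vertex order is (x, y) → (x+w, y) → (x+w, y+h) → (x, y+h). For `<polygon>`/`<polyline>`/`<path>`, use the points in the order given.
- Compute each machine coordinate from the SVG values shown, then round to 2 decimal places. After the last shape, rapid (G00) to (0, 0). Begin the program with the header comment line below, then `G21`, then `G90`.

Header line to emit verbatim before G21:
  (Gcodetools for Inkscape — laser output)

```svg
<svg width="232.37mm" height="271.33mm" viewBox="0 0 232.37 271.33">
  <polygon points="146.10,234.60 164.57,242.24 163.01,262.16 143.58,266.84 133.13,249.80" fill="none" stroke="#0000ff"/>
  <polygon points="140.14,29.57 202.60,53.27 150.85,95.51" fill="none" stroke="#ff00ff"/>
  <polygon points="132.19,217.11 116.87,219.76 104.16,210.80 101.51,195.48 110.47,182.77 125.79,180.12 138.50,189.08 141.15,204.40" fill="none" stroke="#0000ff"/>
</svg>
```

viewBox `0 0 232.37 271.33` with mm width/height → 1 unit = 1 mm. Flip: y_m = 271.33 − y_svg.

**Shape 1** — `<polygon>` regular polygon, stroke `#0000ff` → engrave (S341, F3315). Machine vertices: (146.10,36.73) → (164.57,29.09) → (163.01,9.17) → (143.58,4.49) → (133.13,21.53) → (146.10,36.73). Closed: final G1 returns to the first vertex.

**Shape 2** — `<polygon>` regular polygon, stroke `#ff00ff` → cut (S938, F876). Machine vertices: (140.14,241.76) → (202.60,218.06) → (150.85,175.82) → (140.14,241.76). Closed: final G1 returns to the first vertex.

**Shape 3** — `<polygon>` regular polygon, stroke `#0000ff` → engrave (S341, F3315). Machine vertices: (132.19,54.22) → (116.87,51.57) → (104.16,60.53) → (101.51,75.85) → (110.47,88.56) → (125.79,91.21) → (138.50,82.25) → (141.15,66.93) → (132.19,54.22). Closed: final G1 returns to the first vertex.

(Gcodetools for Inkscape — laser output)
G21
G90
G00 X146.10 Y36.73
M3 S341
G1 X164.57 Y29.09 F3315
G1 X163.01 Y9.17
G1 X143.58 Y4.49
G1 X133.13 Y21.53
G1 X146.10 Y36.73
M5
G00 X140.14 Y241.76
M3 S938
G1 X202.60 Y218.06 F876
G1 X150.85 Y175.82
G1 X140.14 Y241.76
M5
G00 X132.19 Y54.22
M3 S341
G1 X116.87 Y51.57 F3315
G1 X104.16 Y60.53
G1 X101.51 Y75.85
G1 X110.47 Y88.56
G1 X125.79 Y91.21
G1 X138.50 Y82.25
G1 X141.15 Y66.93
G1 X132.19 Y54.22
M5
G00 X0.00 Y0.00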